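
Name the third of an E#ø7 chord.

E#ø7 is built on E#; its 3rd is a minor 3rd above the root.
A third above E uses the letter G, and the minor 3rd above E# is G#.

G#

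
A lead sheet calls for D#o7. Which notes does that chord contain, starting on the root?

D#o7 is a diminished seventh built on D#.
D# — root
F# — minor 3rd
A — diminished 5th
C — diminished 7th

D#  F#  A  C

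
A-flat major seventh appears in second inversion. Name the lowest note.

A-flat major seventh = Ab–C–Eb–G. Second inversion → fifth in the bass = Eb.

Eb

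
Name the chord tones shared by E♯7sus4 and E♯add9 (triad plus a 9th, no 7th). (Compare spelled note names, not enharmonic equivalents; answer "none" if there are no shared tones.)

E#, B#

E♯7sus4: E# A# B# D#
E♯add9: E# G## B# F##
Common to both → E#, B#.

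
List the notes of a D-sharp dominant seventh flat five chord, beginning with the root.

D-sharp dominant seventh flat five is a dominant seventh flat five built on D-sharp.
- root: D-sharp
- major 3rd: F-double-sharp
- diminished 5th: A
- minor 7th: C-sharp

D-sharp F-double-sharp A C-sharp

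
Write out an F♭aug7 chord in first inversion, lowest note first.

Ab, C, Ebb, Fb

In root position, F♭aug7 is Fb–Ab–C–Ebb.
First inversion puts the third (Ab) in the bass.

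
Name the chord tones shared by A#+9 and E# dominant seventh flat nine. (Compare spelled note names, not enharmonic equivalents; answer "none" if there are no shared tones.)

B#

A#+9: A# C## E## G# B#
E# dominant seventh flat nine: E# G## B# D# F#
Common to both → B#.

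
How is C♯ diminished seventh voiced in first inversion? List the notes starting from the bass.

C♯ diminished seventh = C#–E–G–Bb; first inversion → third (E) lowest.

E G Bb C#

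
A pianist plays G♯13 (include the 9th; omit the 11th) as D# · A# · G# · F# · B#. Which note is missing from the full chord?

E#

The full G♯13 chord is G#, B#, D#, F#, A#, E#.
Comparing with the voicing, the major 13th (13th) — E# — is absent.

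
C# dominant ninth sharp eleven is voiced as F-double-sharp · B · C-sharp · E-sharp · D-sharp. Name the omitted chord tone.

The full C# dominant ninth sharp eleven chord is C-sharp, E-sharp, G-sharp, B, D-sharp, F-double-sharp.
Comparing with the voicing, the perfect 5th (5th) — G-sharp — is absent.

G-sharp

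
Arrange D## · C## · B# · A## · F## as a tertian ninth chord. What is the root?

B#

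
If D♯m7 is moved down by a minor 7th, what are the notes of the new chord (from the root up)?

E# G# B# D#

Transposed root: D# → E# (minor 7th down). So we spell E# minor seventh:
- root: E#
- minor 3rd: G#
- perfect 5th: B#
- minor 7th: D#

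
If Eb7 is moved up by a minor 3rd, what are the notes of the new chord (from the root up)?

Transposed root: Eb → Gb (minor 3rd up). So we spell Gb dominant seventh:
Gb — root
Bb — major 3rd
Db — perfect 5th
Fb — minor 7th

Gb  Bb  Db  Fb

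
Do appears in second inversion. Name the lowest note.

Do = D–F–Ab. Second inversion → fifth in the bass = Ab.

Ab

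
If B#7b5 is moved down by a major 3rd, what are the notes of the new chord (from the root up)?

B# down a major 3rd → G#. New chord: G# dominant seventh flat five.
Root: G#
Major 3rd (3rd): B#
Diminished 5th (5th): D
Minor 7th (7th): F#

G#, B#, D, F#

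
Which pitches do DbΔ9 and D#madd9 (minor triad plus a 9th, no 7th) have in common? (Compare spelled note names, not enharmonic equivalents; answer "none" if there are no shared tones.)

DbΔ9: Db F Ab C Eb
D#madd9: D# F# A# E#
Common to both → none.

none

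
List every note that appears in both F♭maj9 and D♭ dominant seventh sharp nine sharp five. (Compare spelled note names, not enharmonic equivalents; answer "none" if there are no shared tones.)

Cb

F♭maj9 = Fb, Ab, Cb, Eb, Gb.
D♭ dominant seventh sharp nine sharp five = Db, F, A, Cb, E.
Shared: Cb.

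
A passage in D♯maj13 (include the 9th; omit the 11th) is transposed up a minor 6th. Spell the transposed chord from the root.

B  D#  F#  A#  C#  G#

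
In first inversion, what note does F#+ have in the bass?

A#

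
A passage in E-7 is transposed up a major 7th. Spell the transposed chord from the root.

D# F# A# C#

A major 7th up from E is D#, so the new chord is D# minor seventh.
Root: D#
Minor 3rd (3rd): F#
Perfect 5th (5th): A#
Minor 7th (7th): C#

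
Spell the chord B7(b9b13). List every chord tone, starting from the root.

B7(b9b13) is a dominant seventh flat nine flat thirteen built on B.
- root: B
- major 3rd: D#
- perfect 5th: F#
- minor 7th: A
- minor 9th: C
- minor 13th: G

B  D#  F#  A  C  G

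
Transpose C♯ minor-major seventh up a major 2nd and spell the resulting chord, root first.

D-sharp, F-sharp, A-sharp, C-double-sharp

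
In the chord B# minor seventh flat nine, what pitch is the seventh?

A-sharp

B# minor seventh flat nine is built on B-sharp; its 7th is a minor 7th above the root.
A seventh above B uses the letter A, and the minor 7th above B-sharp is A-sharp.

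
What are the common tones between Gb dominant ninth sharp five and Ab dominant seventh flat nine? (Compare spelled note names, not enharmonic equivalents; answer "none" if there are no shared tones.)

Gb dominant ninth sharp five = G-flat, B-flat, D, F-flat, A-flat.
Ab dominant seventh flat nine = A-flat, C, E-flat, G-flat, B-double-flat.
Shared: G-flat, A-flat.

G-flat – A-flat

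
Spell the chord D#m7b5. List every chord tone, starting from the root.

D#  F#  A  C#

D#m7b5: half-diminished seventh on D#.
D# — root
F# — minor 3rd
A — diminished 5th
C# — minor 7th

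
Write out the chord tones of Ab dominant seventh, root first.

A-flat, C, E-flat, G-flat

Root A-flat, quality dominant seventh:
- root: A-flat
- major 3rd: C
- perfect 5th: E-flat
- minor 7th: G-flat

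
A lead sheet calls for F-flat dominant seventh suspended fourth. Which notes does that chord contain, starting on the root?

F-flat B-double-flat C-flat E-double-flat

F-flat dominant seventh suspended fourth is a dominant seventh suspended fourth built on F-flat.
- root: F-flat
- perfect 4th: B-double-flat
- perfect 5th: C-flat
- minor 7th: E-double-flat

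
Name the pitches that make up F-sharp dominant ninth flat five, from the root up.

F#, A#, C, E, G#

F-sharp dominant ninth flat five is a dominant ninth flat five built on F#.
F# — root
A# — major 3rd
C — diminished 5th
E — minor 7th
G# — major 9th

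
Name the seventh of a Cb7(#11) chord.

Root of Cb7(#11) = Cb. The 7th is a minor 7th: Cb up a minor 7th → Bbb.

Bbb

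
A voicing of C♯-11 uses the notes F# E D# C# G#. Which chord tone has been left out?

C♯-11 = C#, E, G#, B, D#, F#. The voicing lacks the 7th (minor 7th), B.

B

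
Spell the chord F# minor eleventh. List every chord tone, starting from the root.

F# minor eleventh: minor eleventh on F-sharp.
F-sharp — root
A — minor 3rd
C-sharp — perfect 5th
E — minor 7th
G-sharp — major 9th
B — perfect 11th

F-sharp – A – C-sharp – E – G-sharp – B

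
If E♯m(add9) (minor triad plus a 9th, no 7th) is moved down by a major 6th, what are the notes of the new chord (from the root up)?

E♯ down a major 6th → G♯. New chord: G♯ minor added-ninth.
G♯ — root
B — minor 3rd
D♯ — perfect 5th
A♯ — major 9th

G♯, B, D♯, A♯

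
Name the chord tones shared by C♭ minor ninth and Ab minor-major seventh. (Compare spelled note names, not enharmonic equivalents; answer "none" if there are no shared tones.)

C♭ minor ninth = Cb, Ebb, Gb, Bbb, Db.
Ab minor-major seventh = Ab, Cb, Eb, G.
Shared: Cb.

Cb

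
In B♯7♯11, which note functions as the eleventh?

E##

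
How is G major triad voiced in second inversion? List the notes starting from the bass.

In root position, G major triad is G–B–D.
Second inversion puts the fifth (D) in the bass.

D – G – B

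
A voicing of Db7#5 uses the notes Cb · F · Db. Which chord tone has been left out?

A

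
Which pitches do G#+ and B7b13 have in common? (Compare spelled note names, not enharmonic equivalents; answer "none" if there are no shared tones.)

none

G#+ = G#, B#, D##.
B7b13 = B, D#, F#, A, G.
Shared: none.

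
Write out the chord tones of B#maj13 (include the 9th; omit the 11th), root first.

B#, D##, F##, A##, C##, G##

B#maj13: major thirteenth on B#.
B# — root
D## — major 3rd
F## — perfect 5th
A## — major 7th
C## — major 9th
G## — major 13th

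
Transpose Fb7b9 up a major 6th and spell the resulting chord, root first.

A major 6th up from Fb is Db, so the new chord is Db dominant seventh flat nine.
Root: Db
Major 3rd (3rd): F
Perfect 5th (5th): Ab
Minor 7th (7th): Cb
Minor 9th (9th): Ebb

Db F Ab Cb Ebb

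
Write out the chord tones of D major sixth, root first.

D F♯ A B

D major sixth: major sixth on D.
- root: D
- major 3rd: F♯
- perfect 5th: A
- major 6th: B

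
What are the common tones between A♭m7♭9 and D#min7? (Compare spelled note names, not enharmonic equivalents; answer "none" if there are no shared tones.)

none

A♭m7♭9 = Ab, Cb, Eb, Gb, Bbb.
D#min7 = D#, F#, A#, C#.
Shared: none.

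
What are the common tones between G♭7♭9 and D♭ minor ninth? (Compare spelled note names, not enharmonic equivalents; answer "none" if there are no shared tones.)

Db Fb

G♭7♭9 = Gb, Bb, Db, Fb, Abb.
D♭ minor ninth = Db, Fb, Ab, Cb, Eb.
Shared: Db, Fb.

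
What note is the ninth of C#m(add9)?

D#

C#m(add9) is built on C#; its 9th is a major 9th above the root.
A second above C uses the letter D, and the major 9th above C# is D#.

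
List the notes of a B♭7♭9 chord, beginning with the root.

Bb, D, F, Ab, Cb

B♭7♭9 is a dominant seventh flat nine built on Bb.
Root: Bb
Major 3rd (3rd): D
Perfect 5th (5th): F
Minor 7th (7th): Ab
Minor 9th (9th): Cb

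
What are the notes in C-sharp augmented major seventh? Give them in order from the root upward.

C-sharp, E-sharp, G-double-sharp, B-sharp

Root C-sharp, quality augmented major seventh:
C-sharp — root
E-sharp — major 3rd
G-double-sharp — augmented 5th
B-sharp — major 7th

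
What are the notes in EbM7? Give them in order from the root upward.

Eb  G  Bb  D

EbM7: major seventh on Eb.
Eb — root
G — major 3rd
Bb — perfect 5th
D — major 7th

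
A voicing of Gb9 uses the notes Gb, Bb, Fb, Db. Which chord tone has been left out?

Gb9 = Gb, Bb, Db, Fb, Ab. The voicing lacks the 9th (major 9th), Ab.

Ab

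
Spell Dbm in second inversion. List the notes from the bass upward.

In root position, Dbm is Db–Fb–Ab.
Second inversion puts the fifth (Ab) in the bass.

Ab, Db, Fb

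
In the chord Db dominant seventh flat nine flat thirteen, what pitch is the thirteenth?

B𝄫

Db dominant seventh flat nine flat thirteen is built on D♭; its 13th is a minor 13th above the root.
A sixth above D uses the letter B, and the minor 13th above D♭ is B𝄫.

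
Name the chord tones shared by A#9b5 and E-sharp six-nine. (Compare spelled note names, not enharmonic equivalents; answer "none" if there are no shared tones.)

A#9b5 = A#, C##, E, G#, B#.
E-sharp six-nine = E#, G##, B#, C##, F##.
Shared: C##, B#.

C## – B#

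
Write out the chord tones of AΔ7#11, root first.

A, C#, E, G#, D#

AΔ7#11: major seventh sharp eleven on A.
A — root
C# — major 3rd
E — perfect 5th
G# — major 7th
D# — augmented 11th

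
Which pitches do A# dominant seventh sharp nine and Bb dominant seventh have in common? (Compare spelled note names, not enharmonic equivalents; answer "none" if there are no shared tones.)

A# dominant seventh sharp nine: A# C## E# G# B##
Bb dominant seventh: Bb D F Ab
Common to both → none.

none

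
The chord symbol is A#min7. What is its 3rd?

C#

A#min7 is built on A#; its 3rd is a minor 3rd above the root.
A third above A uses the letter C, and the minor 3rd above A# is C#.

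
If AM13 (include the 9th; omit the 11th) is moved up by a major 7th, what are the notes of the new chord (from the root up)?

A up a major 7th → G♯. New chord: G♯ major thirteenth.
- root: G♯
- major 3rd: B♯
- perfect 5th: D♯
- major 7th: F𝄪
- major 9th: A♯
- major 13th: E♯

G♯  B♯  D♯  F𝄪  A♯  E♯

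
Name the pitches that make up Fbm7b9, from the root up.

Fb – Abb – Cb – Ebb – Gbb

Fbm7b9: minor seventh flat nine on Fb.
- root: Fb
- minor 3rd: Abb
- perfect 5th: Cb
- minor 7th: Ebb
- minor 9th: Gbb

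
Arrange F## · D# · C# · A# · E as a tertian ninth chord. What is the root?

Arranged so that each adjacent pair is a third by letter name: D# – F## – A# – C# – E.
The bottom of that stack, D#, is the root (this is D# dominant seventh flat nine).

D#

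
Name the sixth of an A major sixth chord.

Root of A major sixth = A. The 6th is a major 6th: A up a major 6th → F-sharp.

F-sharp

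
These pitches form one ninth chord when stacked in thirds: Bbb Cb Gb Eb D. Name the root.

Cb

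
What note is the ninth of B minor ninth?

B minor ninth is built on B; its 9th is a major 9th above the root.
A second above B uses the letter C, and the major 9th above B is C#.

C#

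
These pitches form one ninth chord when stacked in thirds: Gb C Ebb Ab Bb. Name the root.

Arranged so that each adjacent pair is a third by letter name: Ab – C – Ebb – Gb – Bb.
The bottom of that stack, Ab, is the root (this is Ab dominant ninth flat five).

Ab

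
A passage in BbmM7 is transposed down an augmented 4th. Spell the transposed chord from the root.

B♭ down an augmented 4th → F♭. New chord: F♭ minor-major seventh.
Root: F♭
Minor 3rd (3rd): A𝄫
Perfect 5th (5th): C♭
Major 7th (7th): E♭

F♭ A𝄫 C♭ E♭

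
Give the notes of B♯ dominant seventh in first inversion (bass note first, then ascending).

D##  F##  A#  B#

B♯ dominant seventh = B#–D##–F##–A#; first inversion → third (D##) lowest.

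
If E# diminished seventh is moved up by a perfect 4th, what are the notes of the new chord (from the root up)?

A#, C#, E, G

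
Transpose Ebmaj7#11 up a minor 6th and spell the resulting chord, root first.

A minor 6th up from Eb is Cb, so the new chord is Cb major seventh sharp eleven.
Root: Cb
Major 3rd (3rd): Eb
Perfect 5th (5th): Gb
Major 7th (7th): Bb
Augmented 11th (11th): F

Cb  Eb  Gb  Bb  F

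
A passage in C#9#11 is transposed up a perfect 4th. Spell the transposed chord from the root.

Transposed root: C# → F# (perfect 4th up). So we spell F# dominant ninth sharp eleven:
root → F#
3rd (major 3rd) → A#
5th (perfect 5th) → C#
7th (minor 7th) → E
9th (major 9th) → G#
11th (augmented 11th) → B#

F# A# C# E G# B#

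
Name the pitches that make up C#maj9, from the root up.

C#maj9 is a major ninth built on C♯.
Root: C♯
Major 3rd (3rd): E♯
Perfect 5th (5th): G♯
Major 7th (7th): B♯
Major 9th (9th): D♯

C♯, E♯, G♯, B♯, D♯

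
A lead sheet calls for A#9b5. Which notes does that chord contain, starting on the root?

A#9b5: dominant ninth flat five on A#.
root → A#
3rd (major 3rd) → C##
5th (diminished 5th) → E
7th (minor 7th) → G#
9th (major 9th) → B#

A#, C##, E, G#, B#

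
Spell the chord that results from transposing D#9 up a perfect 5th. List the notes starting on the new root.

A# C## E# G# B#

A perfect 5th up from D# is A#, so the new chord is A# dominant ninth.
Root: A#
Major 3rd (3rd): C##
Perfect 5th (5th): E#
Minor 7th (7th): G#
Major 9th (9th): B#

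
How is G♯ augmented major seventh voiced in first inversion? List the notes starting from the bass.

G♯ augmented major seventh = G#–B#–D##–F##; first inversion → third (B#) lowest.

B# D## F## G#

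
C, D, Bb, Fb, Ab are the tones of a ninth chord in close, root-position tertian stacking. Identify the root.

Stacking in thirds gives Bb – D – Fb – Ab – C, so Bb is the root — Bb dominant ninth flat five.

Bb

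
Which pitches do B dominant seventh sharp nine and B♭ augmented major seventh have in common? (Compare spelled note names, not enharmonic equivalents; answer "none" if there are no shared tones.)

B dominant seventh sharp nine = B, D-sharp, F-sharp, A, C-double-sharp.
B♭ augmented major seventh = B-flat, D, F-sharp, A.
Shared: F-sharp, A.

F-sharp, A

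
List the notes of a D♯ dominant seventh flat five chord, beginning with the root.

D♯ dominant seventh flat five: dominant seventh flat five on D#.
Root: D#
Major 3rd (3rd): F##
Diminished 5th (5th): A
Minor 7th (7th): C#

D#, F##, A, C#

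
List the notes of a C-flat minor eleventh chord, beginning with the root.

C-flat, E-double-flat, G-flat, B-double-flat, D-flat, F-flat

C-flat minor eleventh: minor eleventh on C-flat.
Root: C-flat
Minor 3rd (3rd): E-double-flat
Perfect 5th (5th): G-flat
Minor 7th (7th): B-double-flat
Major 9th (9th): D-flat
Perfect 11th (11th): F-flat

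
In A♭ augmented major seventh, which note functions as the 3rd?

C

A♭ augmented major seventh is built on A-flat; its 3rd is a major 3rd above the root.
A third above A uses the letter C, and the major 3rd above A-flat is C.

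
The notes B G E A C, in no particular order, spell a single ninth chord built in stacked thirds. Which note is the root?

A

Stacking in thirds gives A – C – E – G – B, so A is the root — A minor ninth.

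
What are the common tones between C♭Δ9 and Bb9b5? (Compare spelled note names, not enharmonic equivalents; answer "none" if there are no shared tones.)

C♭Δ9 = Cb, Eb, Gb, Bb, Db.
Bb9b5 = Bb, D, Fb, Ab, C.
Shared: Bb.

Bb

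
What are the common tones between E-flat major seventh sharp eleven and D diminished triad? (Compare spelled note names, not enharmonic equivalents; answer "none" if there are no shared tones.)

E-flat major seventh sharp eleven = E-flat, G, B-flat, D, A.
D diminished triad = D, F, A-flat.
Shared: D.

D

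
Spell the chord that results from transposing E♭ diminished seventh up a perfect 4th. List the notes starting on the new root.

Ab  Cb  Ebb  Gbb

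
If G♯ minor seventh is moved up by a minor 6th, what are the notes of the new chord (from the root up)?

E, G, B, D

G# up a minor 6th → E. New chord: E minor seventh.
Root: E
Minor 3rd (3rd): G
Perfect 5th (5th): B
Minor 7th (7th): D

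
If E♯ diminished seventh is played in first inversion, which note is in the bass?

G#

E♯ diminished seventh in root position is E#–G#–B–D.
First inversion places the third in the bass, which is G#.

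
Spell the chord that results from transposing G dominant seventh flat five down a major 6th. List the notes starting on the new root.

G down a major 6th → Bb. New chord: Bb dominant seventh flat five.
- root: Bb
- major 3rd: D
- diminished 5th: Fb
- minor 7th: Ab

Bb, D, Fb, Ab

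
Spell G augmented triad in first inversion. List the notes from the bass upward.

B D♯ G

G augmented triad = G–B–D♯; first inversion → third (B) lowest.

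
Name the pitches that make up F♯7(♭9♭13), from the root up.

F# A# C# E G D

F♯7(♭9♭13) is a dominant seventh flat nine flat thirteen built on F#.
F# — root
A# — major 3rd
C# — perfect 5th
E — minor 7th
G — minor 9th
D — minor 13th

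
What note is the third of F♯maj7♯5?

A#

Root of F♯maj7♯5 = F#. The 3rd is a major 3rd: F# up a major 3rd → A#.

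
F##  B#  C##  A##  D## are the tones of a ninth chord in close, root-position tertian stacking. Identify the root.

Stacking in thirds gives B# – D## – F## – A## – C##, so B# is the root — B# major ninth.

B#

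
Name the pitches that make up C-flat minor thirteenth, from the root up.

Cb Ebb Gb Bbb Db Fb Ab

C-flat minor thirteenth: minor thirteenth on Cb.
- root: Cb
- minor 3rd: Ebb
- perfect 5th: Gb
- minor 7th: Bbb
- major 9th: Db
- perfect 11th: Fb
- major 13th: Ab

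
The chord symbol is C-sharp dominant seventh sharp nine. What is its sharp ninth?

Root of C-sharp dominant seventh sharp nine = C#. The 9th is an augmented 9th: C# up an augmented 9th → D##.

D##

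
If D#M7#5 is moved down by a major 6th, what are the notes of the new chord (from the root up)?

A major 6th down from D# is F#, so the new chord is F# augmented major seventh.
Root: F#
Major 3rd (3rd): A#
Augmented 5th (5th): C##
Major 7th (7th): E#

F# A# C## E#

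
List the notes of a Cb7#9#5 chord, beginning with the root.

Cb, Eb, G, Bbb, D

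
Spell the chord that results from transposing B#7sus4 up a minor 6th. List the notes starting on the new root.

Transposed root: B# → G# (minor 6th up). So we spell G# dominant seventh suspended fourth:
root → G#
4th (perfect 4th) → C#
5th (perfect 5th) → D#
7th (minor 7th) → F#

G#, C#, D#, F#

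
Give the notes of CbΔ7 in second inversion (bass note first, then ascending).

Gb  Bb  Cb  Eb

In root position, CbΔ7 is Cb–Eb–Gb–Bb.
Second inversion puts the fifth (Gb) in the bass.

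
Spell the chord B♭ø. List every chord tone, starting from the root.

Bb – Db – Fb – Ab

B♭ø: half-diminished seventh on Bb.
root → Bb
3rd (minor 3rd) → Db
5th (diminished 5th) → Fb
7th (minor 7th) → Ab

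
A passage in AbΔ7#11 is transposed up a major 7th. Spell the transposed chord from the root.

A major 7th up from A♭ is G, so the new chord is G major seventh sharp eleven.
root → G
3rd (major 3rd) → B
5th (perfect 5th) → D
7th (major 7th) → F♯
11th (augmented 11th) → C♯

G, B, D, F♯, C♯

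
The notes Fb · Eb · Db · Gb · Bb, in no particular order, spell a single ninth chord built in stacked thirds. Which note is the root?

Eb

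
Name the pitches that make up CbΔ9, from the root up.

CbΔ9 is a major ninth built on Cb.
Cb — root
Eb — major 3rd
Gb — perfect 5th
Bb — major 7th
Db — major 9th

Cb  Eb  Gb  Bb  Db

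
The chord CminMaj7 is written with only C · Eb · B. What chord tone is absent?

G

The full CminMaj7 chord is C, Eb, G, B.
Comparing with the voicing, the perfect 5th (5th) — G — is absent.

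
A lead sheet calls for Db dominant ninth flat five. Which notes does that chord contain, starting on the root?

Root Db, quality dominant ninth flat five:
- root: Db
- major 3rd: F
- diminished 5th: Abb
- minor 7th: Cb
- major 9th: Eb

Db  F  Abb  Cb  Eb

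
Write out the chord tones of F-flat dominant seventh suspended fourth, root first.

F-flat B-double-flat C-flat E-double-flat

Root F-flat, quality dominant seventh suspended fourth:
root → F-flat
4th (perfect 4th) → B-double-flat
5th (perfect 5th) → C-flat
7th (minor 7th) → E-double-flat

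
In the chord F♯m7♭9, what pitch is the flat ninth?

G

Root of F♯m7♭9 = F#. The 9th is a minor 9th: F# up a minor 9th → G.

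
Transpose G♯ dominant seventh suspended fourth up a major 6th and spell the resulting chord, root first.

E-sharp A-sharp B-sharp D-sharp

Transposed root: G-sharp → E-sharp (major 6th up). So we spell E-sharp dominant seventh suspended fourth:
Root: E-sharp
Perfect 4th (4th): A-sharp
Perfect 5th (5th): B-sharp
Minor 7th (7th): D-sharp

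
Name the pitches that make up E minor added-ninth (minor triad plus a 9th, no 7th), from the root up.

E – G – B – F-sharp

E minor added-ninth is a minor added-ninth built on E.
root → E
3rd (minor 3rd) → G
5th (perfect 5th) → B
9th (major 9th) → F-sharp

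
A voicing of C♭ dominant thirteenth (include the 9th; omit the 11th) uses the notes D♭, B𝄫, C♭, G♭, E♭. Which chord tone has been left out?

C♭ dominant thirteenth = C♭, E♭, G♭, B𝄫, D♭, A♭. The voicing lacks the 13th (major 13th), A♭.

A♭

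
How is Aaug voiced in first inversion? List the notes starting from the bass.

Aaug = A–C♯–E♯; first inversion → third (C♯) lowest.

C♯, E♯, A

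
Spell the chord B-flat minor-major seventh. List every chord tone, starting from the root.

B-flat minor-major seventh: minor-major seventh on Bb.
Root: Bb
Minor 3rd (3rd): Db
Perfect 5th (5th): F
Major 7th (7th): A

Bb, Db, F, A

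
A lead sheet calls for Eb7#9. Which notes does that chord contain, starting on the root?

Root Eb, quality dominant seventh sharp nine:
Eb — root
G — major 3rd
Bb — perfect 5th
Db — minor 7th
F# — augmented 9th

Eb – G – Bb – Db – F#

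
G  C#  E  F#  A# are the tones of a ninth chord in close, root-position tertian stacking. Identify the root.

F#

Stacking in thirds gives F# – A# – C# – E – G, so F# is the root — F# dominant seventh flat nine.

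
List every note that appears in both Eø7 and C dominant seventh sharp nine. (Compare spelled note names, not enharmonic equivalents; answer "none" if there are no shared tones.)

Eø7: E G Bb D
C dominant seventh sharp nine: C E G Bb D#
Common to both → E, G, Bb.

E, G, Bb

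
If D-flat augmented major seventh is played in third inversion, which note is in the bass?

C

D-flat augmented major seventh in root position is Db–F–A–C.
Third inversion places the seventh in the bass, which is C.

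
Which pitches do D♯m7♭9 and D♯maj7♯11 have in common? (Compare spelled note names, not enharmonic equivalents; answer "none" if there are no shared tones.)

D♯m7♭9 = D#, F#, A#, C#, E.
D♯maj7♯11 = D#, F##, A#, C##, G##.
Shared: D#, A#.

D#, A#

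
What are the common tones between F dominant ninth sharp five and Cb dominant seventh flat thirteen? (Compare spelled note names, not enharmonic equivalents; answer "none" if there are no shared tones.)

F dominant ninth sharp five: F A C-sharp E-flat G
Cb dominant seventh flat thirteen: C-flat E-flat G-flat B-double-flat A-double-flat
Common to both → E-flat.

E-flat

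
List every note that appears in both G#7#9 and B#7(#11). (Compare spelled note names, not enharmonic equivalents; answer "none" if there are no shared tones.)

G#7#9: G♯ B♯ D♯ F♯ A𝄪
B#7(#11): B♯ D𝄪 F𝄪 A♯ E𝄪
Common to both → B♯.

B♯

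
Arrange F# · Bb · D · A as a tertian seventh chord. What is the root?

Bb

Stacking in thirds gives Bb – D – F# – A, so Bb is the root — Bb augmented major seventh.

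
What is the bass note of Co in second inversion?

G♭

Co = C–E♭–G♭. Second inversion → fifth in the bass = G♭.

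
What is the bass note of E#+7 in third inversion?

D#

E#+7 in root position is E#–G##–B##–D#.
Third inversion places the seventh in the bass, which is D#.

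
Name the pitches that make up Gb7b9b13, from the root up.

Gb, Bb, Db, Fb, Abb, Ebb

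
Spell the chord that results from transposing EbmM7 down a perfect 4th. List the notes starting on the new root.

Bb, Db, F, A

Transposed root: Eb → Bb (perfect 4th down). So we spell Bb minor-major seventh:
- root: Bb
- minor 3rd: Db
- perfect 5th: F
- major 7th: A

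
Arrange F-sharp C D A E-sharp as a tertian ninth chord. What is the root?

D

Stacking in thirds gives D – F-sharp – A – C – E-sharp, so D is the root — D dominant seventh sharp nine.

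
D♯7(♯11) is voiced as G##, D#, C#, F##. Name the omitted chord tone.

D♯7(♯11) = D#, F##, A#, C#, G##. The voicing lacks the 5th (perfect 5th), A#.

A#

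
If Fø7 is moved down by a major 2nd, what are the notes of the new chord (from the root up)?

A major 2nd down from F is Eb, so the new chord is Eb half-diminished seventh.
Eb — root
Gb — minor 3rd
Bbb — diminished 5th
Db — minor 7th

Eb, Gb, Bbb, Db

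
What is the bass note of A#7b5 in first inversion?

A#7b5 in root position is A#–C##–E–G#.
First inversion places the third in the bass, which is C##.

C##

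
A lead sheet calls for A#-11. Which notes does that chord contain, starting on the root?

A# C# E# G# B# D#

A#-11: minor eleventh on A#.
- root: A#
- minor 3rd: C#
- perfect 5th: E#
- minor 7th: G#
- major 9th: B#
- perfect 11th: D#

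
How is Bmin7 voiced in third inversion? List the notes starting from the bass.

In root position, Bmin7 is B–D–F#–A.
Third inversion puts the seventh (A) in the bass.

A B D F#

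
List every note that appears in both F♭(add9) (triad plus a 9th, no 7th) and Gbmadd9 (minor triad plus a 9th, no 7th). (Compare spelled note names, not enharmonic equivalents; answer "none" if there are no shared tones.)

Ab – Gb

F♭(add9) = Fb, Ab, Cb, Gb.
Gbmadd9 = Gb, Bbb, Db, Ab.
Shared: Ab, Gb.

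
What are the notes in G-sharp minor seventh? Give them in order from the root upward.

G#, B, D#, F#

G-sharp minor seventh is a minor seventh built on G#.
- root: G#
- minor 3rd: B
- perfect 5th: D#
- minor 7th: F#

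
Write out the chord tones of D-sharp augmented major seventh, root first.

Root D#, quality augmented major seventh:
root → D#
3rd (major 3rd) → F##
5th (augmented 5th) → A##
7th (major 7th) → C##

D#, F##, A##, C##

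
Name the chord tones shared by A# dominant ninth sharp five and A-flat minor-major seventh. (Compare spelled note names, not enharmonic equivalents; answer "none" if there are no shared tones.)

none

A# dominant ninth sharp five = A#, C##, E##, G#, B#.
A-flat minor-major seventh = Ab, Cb, Eb, G.
Shared: none.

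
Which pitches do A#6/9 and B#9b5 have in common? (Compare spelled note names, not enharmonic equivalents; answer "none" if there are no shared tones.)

A#, C##, B#

A#6/9 = A#, C##, E#, F##, B#.
B#9b5 = B#, D##, F#, A#, C##.
Shared: A#, C##, B#.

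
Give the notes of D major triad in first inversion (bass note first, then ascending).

D major triad = D–F-sharp–A; first inversion → third (F-sharp) lowest.

F-sharp  A  D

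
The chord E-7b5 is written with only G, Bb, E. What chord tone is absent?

D

E-7b5 = E, G, Bb, D. The voicing lacks the 7th (minor 7th), D.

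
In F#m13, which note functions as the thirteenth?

F#m13 is built on F♯; its 13th is a major 13th above the root.
A sixth above F uses the letter D, and the major 13th above F♯ is D♯.

D♯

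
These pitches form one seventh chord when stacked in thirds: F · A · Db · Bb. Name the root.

Stacking in thirds gives Bb – Db – F – A, so Bb is the root — Bb minor-major seventh.

Bb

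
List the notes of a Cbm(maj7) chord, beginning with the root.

Cbm(maj7): minor-major seventh on Cb.
root → Cb
3rd (minor 3rd) → Ebb
5th (perfect 5th) → Gb
7th (major 7th) → Bb

Cb, Ebb, Gb, Bb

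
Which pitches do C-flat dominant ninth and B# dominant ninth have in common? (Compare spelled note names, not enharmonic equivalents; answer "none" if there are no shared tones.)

C-flat dominant ninth = Cb, Eb, Gb, Bbb, Db.
B# dominant ninth = B#, D##, F##, A#, C##.
Shared: none.

none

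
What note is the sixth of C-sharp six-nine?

Root of C-sharp six-nine = C-sharp. The 6th is a major 6th: C-sharp up a major 6th → A-sharp.

A-sharp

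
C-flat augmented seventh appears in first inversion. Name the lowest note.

C-flat augmented seventh = Cb–Eb–G–Bbb. First inversion → third in the bass = Eb.

Eb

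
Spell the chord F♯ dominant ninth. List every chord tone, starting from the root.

F♯ dominant ninth: dominant ninth on F-sharp.
Root: F-sharp
Major 3rd (3rd): A-sharp
Perfect 5th (5th): C-sharp
Minor 7th (7th): E
Major 9th (9th): G-sharp

F-sharp  A-sharp  C-sharp  E  G-sharp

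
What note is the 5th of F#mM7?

C#

F#mM7 is built on F#; its 5th is a perfect 5th above the root.
A fifth above F uses the letter C, and the perfect 5th above F# is C#.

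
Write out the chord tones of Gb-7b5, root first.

Gb-7b5 is a half-diminished seventh built on Gb.
root → Gb
3rd (minor 3rd) → Bbb
5th (diminished 5th) → Dbb
7th (minor 7th) → Fb

Gb Bbb Dbb Fb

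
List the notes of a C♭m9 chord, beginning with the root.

C♭m9 is a minor ninth built on C♭.
Root: C♭
Minor 3rd (3rd): E𝄫
Perfect 5th (5th): G♭
Minor 7th (7th): B𝄫
Major 9th (9th): D♭

C♭  E𝄫  G♭  B𝄫  D♭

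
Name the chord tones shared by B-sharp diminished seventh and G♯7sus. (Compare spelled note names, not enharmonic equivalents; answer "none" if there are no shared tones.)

D# F#

B-sharp diminished seventh = B#, D#, F#, A.
G♯7sus = G#, C#, D#, F#.
Shared: D#, F#.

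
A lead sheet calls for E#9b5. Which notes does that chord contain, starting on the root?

E# G## B D# F##

E#9b5: dominant ninth flat five on E#.
Root: E#
Major 3rd (3rd): G##
Diminished 5th (5th): B
Minor 7th (7th): D#
Major 9th (9th): F##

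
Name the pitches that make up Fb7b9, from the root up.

Root Fb, quality dominant seventh flat nine:
- root: Fb
- major 3rd: Ab
- perfect 5th: Cb
- minor 7th: Ebb
- minor 9th: Gbb

Fb, Ab, Cb, Ebb, Gbb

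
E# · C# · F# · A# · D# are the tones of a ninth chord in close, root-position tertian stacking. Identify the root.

Stacking in thirds gives D# – F# – A# – C# – E#, so D# is the root — D# minor ninth.

D#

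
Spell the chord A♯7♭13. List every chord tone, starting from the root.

A#, C##, E#, G#, F#

A♯7♭13 is a dominant seventh flat thirteen built on A#.
root → A#
3rd (major 3rd) → C##
5th (perfect 5th) → E#
7th (minor 7th) → G#
13th (minor 13th) → F#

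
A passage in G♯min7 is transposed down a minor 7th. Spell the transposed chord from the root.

G# down a minor 7th → A#. New chord: A# minor seventh.
root → A#
3rd (minor 3rd) → C#
5th (perfect 5th) → E#
7th (minor 7th) → G#

A#  C#  E#  G#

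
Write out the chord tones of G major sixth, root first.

G B D E

G major sixth is a major sixth built on G.
Root: G
Major 3rd (3rd): B
Perfect 5th (5th): D
Major 6th (6th): E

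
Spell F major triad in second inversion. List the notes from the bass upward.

In root position, F major triad is F–A–C.
Second inversion puts the fifth (C) in the bass.

C F A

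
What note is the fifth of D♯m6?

A♯

Root of D♯m6 = D♯. The 5th is a perfect 5th: D♯ up a perfect 5th → A♯.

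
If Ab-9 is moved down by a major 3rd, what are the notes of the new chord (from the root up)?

Fb – Abb – Cb – Ebb – Gb

Transposed root: Ab → Fb (major 3rd down). So we spell Fb minor ninth:
root → Fb
3rd (minor 3rd) → Abb
5th (perfect 5th) → Cb
7th (minor 7th) → Ebb
9th (major 9th) → Gb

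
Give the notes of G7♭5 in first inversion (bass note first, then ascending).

B – Db – F – G

G7♭5 = G–B–Db–F; first inversion → third (B) lowest.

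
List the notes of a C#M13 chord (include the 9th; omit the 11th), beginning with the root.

C#M13 is a major thirteenth built on C♯.
Root: C♯
Major 3rd (3rd): E♯
Perfect 5th (5th): G♯
Major 7th (7th): B♯
Major 9th (9th): D♯
Major 13th (13th): A♯

C♯  E♯  G♯  B♯  D♯  A♯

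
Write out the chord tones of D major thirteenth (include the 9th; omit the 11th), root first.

D  F-sharp  A  C-sharp  E  B

Root D, quality major thirteenth:
Root: D
Major 3rd (3rd): F-sharp
Perfect 5th (5th): A
Major 7th (7th): C-sharp
Major 9th (9th): E
Major 13th (13th): B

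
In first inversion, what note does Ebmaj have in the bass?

G

Ebmaj = Eb–G–Bb. First inversion → third in the bass = G.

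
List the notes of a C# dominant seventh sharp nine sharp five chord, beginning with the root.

C-sharp E-sharp G-double-sharp B D-double-sharp

C# dominant seventh sharp nine sharp five is a dominant seventh sharp nine sharp five built on C-sharp.
- root: C-sharp
- major 3rd: E-sharp
- augmented 5th: G-double-sharp
- minor 7th: B
- augmented 9th: D-double-sharp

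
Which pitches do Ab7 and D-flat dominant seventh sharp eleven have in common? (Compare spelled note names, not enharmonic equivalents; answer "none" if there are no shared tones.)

Ab7 = A♭, C, E♭, G♭.
D-flat dominant seventh sharp eleven = D♭, F, A♭, C♭, G.
Shared: A♭.

A♭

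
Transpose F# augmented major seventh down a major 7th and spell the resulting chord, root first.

G, B, D-sharp, F-sharp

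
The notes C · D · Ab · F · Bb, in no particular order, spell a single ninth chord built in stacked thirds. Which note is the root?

Stacking in thirds gives Bb – D – F – Ab – C, so Bb is the root — Bb dominant ninth.

Bb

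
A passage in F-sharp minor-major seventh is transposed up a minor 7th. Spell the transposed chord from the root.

A minor 7th up from F-sharp is E, so the new chord is E minor-major seventh.
root → E
3rd (minor 3rd) → G
5th (perfect 5th) → B
7th (major 7th) → D-sharp

E, G, B, D-sharp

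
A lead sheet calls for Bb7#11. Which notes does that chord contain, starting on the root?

B♭  D  F  A♭  E

Bb7#11 is a dominant seventh sharp eleven built on B♭.
B♭ — root
D — major 3rd
F — perfect 5th
A♭ — minor 7th
E — augmented 11th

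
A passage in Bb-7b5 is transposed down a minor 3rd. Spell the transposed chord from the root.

A minor 3rd down from Bb is G, so the new chord is G half-diminished seventh.
root → G
3rd (minor 3rd) → Bb
5th (diminished 5th) → Db
7th (minor 7th) → F

G – Bb – Db – F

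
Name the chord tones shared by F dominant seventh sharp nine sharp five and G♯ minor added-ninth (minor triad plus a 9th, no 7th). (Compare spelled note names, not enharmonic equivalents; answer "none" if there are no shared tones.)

F dominant seventh sharp nine sharp five = F, A, C#, Eb, G#.
G♯ minor added-ninth = G#, B, D#, A#.
Shared: G#.

G#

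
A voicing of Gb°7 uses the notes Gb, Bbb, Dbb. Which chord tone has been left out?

Gb°7 = Gb, Bbb, Dbb, Fbb. The voicing lacks the 7th (diminished 7th), Fbb.

Fbb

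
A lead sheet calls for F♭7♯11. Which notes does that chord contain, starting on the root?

Root Fb, quality dominant seventh sharp eleven:
root → Fb
3rd (major 3rd) → Ab
5th (perfect 5th) → Cb
7th (minor 7th) → Ebb
11th (augmented 11th) → Bb

Fb  Ab  Cb  Ebb  Bb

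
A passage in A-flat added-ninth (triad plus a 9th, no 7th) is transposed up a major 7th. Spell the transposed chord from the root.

G – B – D – A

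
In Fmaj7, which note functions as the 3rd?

A

Fmaj7 is built on F; its 3rd is a major 3rd above the root.
A third above F uses the letter A, and the major 3rd above F is A.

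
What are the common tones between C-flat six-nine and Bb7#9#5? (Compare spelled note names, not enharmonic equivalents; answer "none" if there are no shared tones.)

Ab

C-flat six-nine: Cb Eb Gb Ab Db
Bb7#9#5: Bb D F# Ab C#
Common to both → Ab.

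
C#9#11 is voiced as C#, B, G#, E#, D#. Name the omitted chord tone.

F##

C#9#11 = C#, E#, G#, B, D#, F##. The voicing lacks the 11th (augmented 11th), F##.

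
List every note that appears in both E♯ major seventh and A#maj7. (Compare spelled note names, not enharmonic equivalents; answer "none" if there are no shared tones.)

E♯ major seventh: E# G## B# D##
A#maj7: A# C## E# G##
Common to both → E#, G##.

E#  G##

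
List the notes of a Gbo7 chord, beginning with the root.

Root G♭, quality diminished seventh:
- root: G♭
- minor 3rd: B𝄫
- diminished 5th: D𝄫
- diminished 7th: F𝄫

G♭, B𝄫, D𝄫, F𝄫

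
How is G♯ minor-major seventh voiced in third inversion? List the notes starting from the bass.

F## G# B D#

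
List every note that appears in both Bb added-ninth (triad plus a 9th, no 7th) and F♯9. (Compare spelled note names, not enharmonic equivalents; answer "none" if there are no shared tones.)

none

Bb added-ninth = Bb, D, F, C.
F♯9 = F#, A#, C#, E, G#.
Shared: none.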